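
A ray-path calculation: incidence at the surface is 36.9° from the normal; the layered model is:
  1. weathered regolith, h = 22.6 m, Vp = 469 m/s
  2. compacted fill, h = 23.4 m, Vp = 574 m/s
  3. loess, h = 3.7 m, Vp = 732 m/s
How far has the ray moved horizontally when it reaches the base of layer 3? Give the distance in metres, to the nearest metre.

Apply Snell's law at each interface; in layer i the horizontal offset is hᵢ·tan θᵢ.
Layer 1: θ = 36.90°; offset = 22.6·tan 36.90° = 16.969 m.
Layer 2: sin θ = 574·sin 36.9°/469 = 0.7348, θ = 47.29°; offset = 23.4·tan 47.29° = 25.353 m.
Layer 3: sin θ = 732·sin 36.9°/469 = 0.9371, θ = 69.57°; offset = 3.7·tan 69.57° = 9.935 m.
Summing the layer offsets gives 52.256 m.

52 m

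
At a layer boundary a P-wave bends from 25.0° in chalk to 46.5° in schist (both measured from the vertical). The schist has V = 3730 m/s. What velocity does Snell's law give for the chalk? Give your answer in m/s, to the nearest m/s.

2173 m/s

Snell's law: sin 25.0°/V₁ = sin 46.5°/V₂.
V₁ = V₂·sin 25.0°/sin 46.5° = 3730 × 0.5826 = 2173.18 m/s.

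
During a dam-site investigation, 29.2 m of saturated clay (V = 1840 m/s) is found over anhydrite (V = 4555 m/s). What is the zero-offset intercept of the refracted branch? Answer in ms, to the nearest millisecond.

tᵢ = 2h·√(V₂²−V₁²)/(V₁V₂).
√(V₂²−V₁²) = √(4555²−1840²) = 4166.8 m/s.
tᵢ = 2·29.2·4166.8/(1840·4555) = 0.02903 s.

29 ms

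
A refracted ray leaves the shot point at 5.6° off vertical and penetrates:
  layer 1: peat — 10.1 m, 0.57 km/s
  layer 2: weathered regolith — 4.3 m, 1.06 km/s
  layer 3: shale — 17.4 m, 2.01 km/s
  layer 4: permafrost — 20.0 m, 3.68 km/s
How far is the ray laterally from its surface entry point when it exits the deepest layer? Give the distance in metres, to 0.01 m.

24.39 m

Apply Snell's law at each interface; in layer i the horizontal offset is hᵢ·tan θᵢ.
Layer 1: θ = 5.60°; offset = 10.1·tan 5.60° = 0.9903 m.
Layer 2: sin θ = 1.06·sin 5.6°/0.57 = 0.1815, θ = 10.46°; offset = 4.3·tan 10.46° = 0.7935 m.
Layer 3: sin θ = 2.01·sin 5.6°/0.57 = 0.3441, θ = 20.13°; offset = 17.4·tan 20.13° = 6.3769 m.
Layer 4: sin θ = 3.68·sin 5.6°/0.57 = 0.6300, θ = 39.05°; offset = 20.0·tan 39.05° = 16.2251 m.
Summing the layer offsets gives 24.3858 m.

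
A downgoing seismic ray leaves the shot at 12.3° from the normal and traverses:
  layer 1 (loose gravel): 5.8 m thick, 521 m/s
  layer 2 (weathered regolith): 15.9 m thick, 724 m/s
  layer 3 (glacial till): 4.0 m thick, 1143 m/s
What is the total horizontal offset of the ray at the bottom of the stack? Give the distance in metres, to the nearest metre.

8 m

Ray parameter p = sin 12.3° / 521 m/s = 4.0889e-04 s/m.
Layer 1: θ = 12.30°; offset = 5.8·tan 12.30° = 1.265 m.
Layer 2: sin θ = p·724 = 0.2960 → θ = 17.22°; offset = 15.9·tan 17.22° = 4.928 m.
Layer 3: sin θ = p·1143 = 0.4674 → θ = 27.86°; offset = 4.0·tan 27.86° = 2.115 m.
Total horizontal offset = 8.307 m.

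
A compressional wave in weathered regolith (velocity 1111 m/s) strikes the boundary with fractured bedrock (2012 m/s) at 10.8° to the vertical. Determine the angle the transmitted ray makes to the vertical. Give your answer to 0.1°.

sin θ₁/V₁ = sin θ₂/V₂ ⇒ sin θ₂ = 2012·sin 10.8°/1111 = 2012·0.1874/1111 = 0.3393.
θ₂ = sin⁻¹(0.3393) = 19.84° (from vertical).

19.8°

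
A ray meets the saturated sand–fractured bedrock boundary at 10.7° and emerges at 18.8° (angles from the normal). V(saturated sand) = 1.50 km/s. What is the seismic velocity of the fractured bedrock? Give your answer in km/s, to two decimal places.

sin 10.7° = 0.1857; sin 18.8° = 0.3223.
V₂ = V₁·(sin θ₂/sin θ₁) = 1.50·(0.3223/0.1857) = 2.60 km/s.

2.60 km/s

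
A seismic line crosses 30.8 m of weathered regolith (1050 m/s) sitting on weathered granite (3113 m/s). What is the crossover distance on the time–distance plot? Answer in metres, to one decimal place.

θ_c = arcsin(1050/3113) = 19.71°, so cos θ_c = 0.9414 and tᵢ = 2h cos θ_c/V₁ = 0.0552 s.
At crossover x/V₁ = x/V₂ + tᵢ ⇒ x = tᵢ/(1/V₁ − 1/V₂) = 0.05523/(9.5238e-04 − 3.2123e-04) = 87.51 m.

87.5 m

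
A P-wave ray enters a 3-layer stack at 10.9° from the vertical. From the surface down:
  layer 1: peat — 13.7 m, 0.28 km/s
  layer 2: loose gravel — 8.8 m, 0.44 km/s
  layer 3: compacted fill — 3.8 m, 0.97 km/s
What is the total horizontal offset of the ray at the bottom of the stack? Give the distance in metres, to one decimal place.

8.7 m

Ray parameter p = sin 10.9° / 0.28 km/s = 6.7534e-01 s/km.
Layer 1: θ = 10.90°; offset = 13.7·tan 10.90° = 2.638 m.
Layer 2: sin θ = p·0.44 = 0.2971 → θ = 17.29°; offset = 8.8·tan 17.29° = 2.739 m.
Layer 3: sin θ = p·0.97 = 0.6551 → θ = 40.93°; offset = 3.8·tan 40.93° = 3.295 m.
Summing the layer offsets gives 8.671 m.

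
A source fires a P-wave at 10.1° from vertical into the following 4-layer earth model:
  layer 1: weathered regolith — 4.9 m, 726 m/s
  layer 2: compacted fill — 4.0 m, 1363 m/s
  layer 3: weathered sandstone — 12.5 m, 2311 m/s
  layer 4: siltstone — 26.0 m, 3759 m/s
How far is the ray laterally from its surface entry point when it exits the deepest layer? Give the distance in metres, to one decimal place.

67.0 m

Ray parameter p = sin 10.1° / 726 m/s = 2.4155e-04 s/m.
Layer 1: θ = 10.10°; offset = 4.9·tan 10.10° = 0.873 m.
Layer 2: sin θ = p·1363 = 0.3292 → θ = 19.22°; offset = 4.0·tan 19.22° = 1.395 m.
Layer 3: sin θ = p·2311 = 0.5582 → θ = 33.93°; offset = 12.5·tan 33.93° = 8.410 m.
Layer 4: sin θ = p·3759 = 0.9080 → θ = 65.23°; offset = 26.0·tan 65.23° = 56.346 m.
Σ offsets = 67.023 m.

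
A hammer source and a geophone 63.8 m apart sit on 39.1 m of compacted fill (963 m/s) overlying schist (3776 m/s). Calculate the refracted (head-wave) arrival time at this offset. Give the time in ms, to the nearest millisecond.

θ_c = arcsin(V₁/V₂) = arcsin(963/3776) = 14.78°, cos θ_c = 0.9669.
Intercept time tᵢ = 2h cos θ_c / V₁ = 2·39.1·0.9669/963 = 0.07852 s.
t = x/V₂ + tᵢ = 63.8/3776 + 0.07852 = 0.09542 s.

95 ms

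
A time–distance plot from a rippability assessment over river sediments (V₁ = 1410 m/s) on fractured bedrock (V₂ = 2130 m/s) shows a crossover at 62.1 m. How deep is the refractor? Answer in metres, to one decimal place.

14.0 m

x_cross = 2h·√((V₂+V₁)/(V₂−V₁)) → h = x_cross / (2·√((V₂+V₁)/(V₂−V₁))).
√((V₂+V₁)/(V₂−V₁)) = √((2130+1410)/(2130−1410)) = 2.2174.
h = 62.1 / (2·2.2174) = 14.00 m.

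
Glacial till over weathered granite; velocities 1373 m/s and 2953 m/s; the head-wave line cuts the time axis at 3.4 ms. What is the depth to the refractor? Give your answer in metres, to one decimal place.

2.6 m

h = tᵢ·V₁·V₂ / (2·√(V₂²−V₁²)).
√(V₂²−V₁²) = √(2953² − 1373²) = 2614.4 m/s.
h = 0.0034 s × 1373 × 2953 / (2 × 2614.4) = 2.64 m.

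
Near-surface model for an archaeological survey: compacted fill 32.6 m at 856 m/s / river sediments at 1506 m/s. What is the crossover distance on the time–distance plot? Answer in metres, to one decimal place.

124.3 m

x_cross = 2h·√((V₂+V₁)/(V₂−V₁)).
(V₂+V₁)/(V₂−V₁) = (1506+856)/(1506−856) = 3.6338; √ = 1.9063.
x_cross = 2·32.6·1.9063 = 124.29 m.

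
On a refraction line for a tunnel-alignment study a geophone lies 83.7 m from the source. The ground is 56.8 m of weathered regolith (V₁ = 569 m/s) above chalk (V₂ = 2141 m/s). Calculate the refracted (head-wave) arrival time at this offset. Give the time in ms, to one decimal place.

t = x/V₂ + 2h·√(V₂²−V₁²)/(V₁V₂).
√(V₂²−V₁²) = √(2141²−569²) = 2064.0 m/s; delay term = 2·56.8·2064.0/(569·2141) = 0.19247 s.
t = 83.7/2141 + 0.19247 = 0.23156 s.

231.6 ms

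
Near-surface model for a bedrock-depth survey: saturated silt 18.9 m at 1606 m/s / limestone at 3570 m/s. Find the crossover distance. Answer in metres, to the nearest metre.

x_cross = 2h·√((V₂+V₁)/(V₂−V₁)).
(V₂+V₁)/(V₂−V₁) = (3570+1606)/(3570−1606) = 2.6354; √ = 1.6234.
x_cross = 2·18.9·1.6234 = 61.36 m.

61 m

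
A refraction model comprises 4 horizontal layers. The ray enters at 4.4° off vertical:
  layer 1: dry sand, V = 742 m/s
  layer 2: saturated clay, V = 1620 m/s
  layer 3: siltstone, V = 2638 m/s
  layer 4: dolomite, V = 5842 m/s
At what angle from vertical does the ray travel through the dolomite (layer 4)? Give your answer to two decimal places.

Ray parameter p = sin 4.4° / 742 = 1.0339e-04 s/m.
sin θ_4 = p·V_4 = 1.0339e-04 × 5842 = 0.6040.
θ_4 = arcsin 0.6040 = 37.16°.

37.16°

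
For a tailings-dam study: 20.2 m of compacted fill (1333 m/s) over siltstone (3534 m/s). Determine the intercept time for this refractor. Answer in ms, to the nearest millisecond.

28 ms

tᵢ = 2h·√(V₂²−V₁²)/(V₁V₂).
√(V₂²−V₁²) = √(3534²−1333²) = 3273.0 m/s.
tᵢ = 2·20.2·3273.0/(1333·3534) = 0.02807 s.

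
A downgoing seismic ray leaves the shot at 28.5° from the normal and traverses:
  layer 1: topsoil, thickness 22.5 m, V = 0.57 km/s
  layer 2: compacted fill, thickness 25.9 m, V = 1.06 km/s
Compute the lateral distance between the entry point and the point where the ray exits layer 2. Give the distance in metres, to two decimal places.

62.06 m

Apply Snell's law at each interface; in layer i the horizontal offset is hᵢ·tan θᵢ.
Layer 1: θ = 28.50°; offset = 22.5·tan 28.50° = 12.2165 m.
Layer 2: sin θ = 1.06·sin 28.5°/0.57 = 0.8873, θ = 62.54°; offset = 25.9·tan 62.54° = 49.8423 m.
Total horizontal offset = 62.0588 m.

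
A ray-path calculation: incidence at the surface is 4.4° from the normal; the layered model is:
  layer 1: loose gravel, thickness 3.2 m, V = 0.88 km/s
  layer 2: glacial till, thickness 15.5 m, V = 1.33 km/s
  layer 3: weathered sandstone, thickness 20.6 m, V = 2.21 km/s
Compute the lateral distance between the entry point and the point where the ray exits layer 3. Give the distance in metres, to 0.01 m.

Ray parameter p = sin 4.4° / 0.88 km/s = 8.7181e-02 s/km.
Layer 1: θ = 4.40°; offset = 3.2·tan 4.40° = 0.2462 m.
Layer 2: sin θ = p·1.33 = 0.1160 → θ = 6.66°; offset = 15.5·tan 6.66° = 1.8094 m.
Layer 3: sin θ = p·2.21 = 0.1927 → θ = 11.11°; offset = 20.6·tan 11.11° = 4.0448 m.
Summing the layer offsets gives 6.1004 m.

6.10 m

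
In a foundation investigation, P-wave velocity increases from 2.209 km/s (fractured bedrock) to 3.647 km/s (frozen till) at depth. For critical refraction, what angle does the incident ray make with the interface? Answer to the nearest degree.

53°

At critical incidence the refracted ray runs along the interface (θ₂ = 90°), so sin θ_c = V₁/V₂.
θ_c = arcsin(2.209/3.647) = arcsin 0.6057 = 37.28°.
Measured from the interface: 90° − 37.28° = 52.72°.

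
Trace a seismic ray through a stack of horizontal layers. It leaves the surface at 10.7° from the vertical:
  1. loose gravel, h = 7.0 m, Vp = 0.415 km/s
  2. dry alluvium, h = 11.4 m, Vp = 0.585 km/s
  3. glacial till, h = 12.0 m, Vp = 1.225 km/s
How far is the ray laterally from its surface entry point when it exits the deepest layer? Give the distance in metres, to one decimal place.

12.3 m

Ray parameter p = sin 10.7° / 0.415 km/s = 4.4739e-01 s/km.
Layer 1: θ = 10.70°; offset = 7.0·tan 10.70° = 1.323 m.
Layer 2: sin θ = p·0.585 = 0.2617 → θ = 15.17°; offset = 11.4·tan 15.17° = 3.091 m.
Layer 3: sin θ = p·1.225 = 0.5481 → θ = 33.23°; offset = 12.0·tan 33.23° = 7.863 m.
Total horizontal offset = 12.277 m.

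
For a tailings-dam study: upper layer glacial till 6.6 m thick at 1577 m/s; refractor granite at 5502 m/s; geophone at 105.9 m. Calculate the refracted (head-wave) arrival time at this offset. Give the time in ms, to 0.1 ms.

θ_c = arcsin(V₁/V₂) = arcsin(1577/5502) = 16.66°, cos θ_c = 0.9580.
Intercept time tᵢ = 2h cos θ_c / V₁ = 2·6.6·0.9580/1577 = 0.00802 s.
t = x/V₂ + tᵢ = 105.9/5502 + 0.00802 = 0.02727 s.

27.3 ms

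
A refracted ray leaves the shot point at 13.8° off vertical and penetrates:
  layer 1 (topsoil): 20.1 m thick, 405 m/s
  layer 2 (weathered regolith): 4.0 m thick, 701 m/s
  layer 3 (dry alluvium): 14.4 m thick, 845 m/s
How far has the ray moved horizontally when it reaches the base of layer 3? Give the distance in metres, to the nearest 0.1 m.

15.0 m

p = sin θ₁/V₁ = sin 13.8°/405 = 5.8897e-04 s/m is conserved through the stack.
Layer 1: θ = 13.80°; offset = 20.1·tan 13.80° = 4.937 m.
Layer 2: sin θ = p·701 = 0.4129 → θ = 24.39°; offset = 4.0·tan 24.39° = 1.813 m.
Layer 3: sin θ = p·845 = 0.4977 → θ = 29.85°; offset = 14.4·tan 29.85° = 8.263 m.
Summing the layer offsets gives 15.013 m.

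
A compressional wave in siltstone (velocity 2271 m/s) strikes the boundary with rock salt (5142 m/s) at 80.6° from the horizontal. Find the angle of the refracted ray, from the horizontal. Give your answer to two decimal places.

68.30°

Angle from the normal: 90° − 80.6° = 9.4°.
Snell's law: sin θ₂ = (V₂/V₁)·sin θ₁ = (5142/2271)·sin 9.4° = 0.3698.
θ₂ = arcsin 0.3698 = 21.70° from the normal.
From the interface: 90° − 21.70° = 68.30°.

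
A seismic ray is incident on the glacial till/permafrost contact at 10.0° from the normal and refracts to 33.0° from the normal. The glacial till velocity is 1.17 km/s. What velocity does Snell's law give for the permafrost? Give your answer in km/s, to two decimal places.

Snell's law: sin 10.0°/V₁ = sin 33.0°/V₂.
V₂ = V₁·sin 33.0°/sin 10.0° = 1.17 × 3.1365 = 3.67 km/s.

3.67 km/s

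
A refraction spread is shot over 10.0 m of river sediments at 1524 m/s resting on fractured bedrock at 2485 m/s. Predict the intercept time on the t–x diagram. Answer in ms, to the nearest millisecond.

10 ms

θ_c = arcsin(V₁/V₂) = arcsin(1524/2485) = 37.83°; cos θ_c = 0.7899.
tᵢ = 2h·cos θ_c / V₁ = 2·10.0·0.7899 / 1524 = 0.01037 s.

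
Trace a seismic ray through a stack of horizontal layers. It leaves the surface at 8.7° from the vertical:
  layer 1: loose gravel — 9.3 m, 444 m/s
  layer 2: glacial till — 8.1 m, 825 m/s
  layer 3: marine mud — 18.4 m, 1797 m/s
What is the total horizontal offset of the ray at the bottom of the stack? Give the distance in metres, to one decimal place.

p = sin θ₁/V₁ = sin 8.7°/444 = 3.4068e-04 s/m is conserved through the stack.
Layer 1: θ = 8.70°; offset = 9.3·tan 8.70° = 1.423 m.
Layer 2: sin θ = p·825 = 0.2811 → θ = 16.32°; offset = 8.1·tan 16.32° = 2.372 m.
Layer 3: sin θ = p·1797 = 0.6122 → θ = 37.75°; offset = 18.4·tan 37.75° = 14.246 m.
Σ offsets = 18.041 m.

18.0 m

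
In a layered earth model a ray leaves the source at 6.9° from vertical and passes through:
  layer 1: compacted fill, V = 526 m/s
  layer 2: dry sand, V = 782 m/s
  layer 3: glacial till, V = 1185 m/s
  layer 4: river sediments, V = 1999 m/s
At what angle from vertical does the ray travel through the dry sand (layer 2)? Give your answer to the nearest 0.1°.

10.3°

Snell's law across each interface conserves sin θ / V, so sin θ_2 = V_2·sin θ₁/V₁.
sin θ_2 = 782 × sin 6.9° / 526 = 0.1786.
θ_2 = 10.29° from the vertical.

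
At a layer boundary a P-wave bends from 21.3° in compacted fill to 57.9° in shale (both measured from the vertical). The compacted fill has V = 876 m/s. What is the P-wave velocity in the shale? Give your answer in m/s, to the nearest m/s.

2043 m/s

sin 21.3° = 0.3633; sin 57.9° = 0.8471.
V₂ = V₁·(sin θ₂/sin θ₁) = 876·(0.8471/0.3633) = 2042.88 m/s.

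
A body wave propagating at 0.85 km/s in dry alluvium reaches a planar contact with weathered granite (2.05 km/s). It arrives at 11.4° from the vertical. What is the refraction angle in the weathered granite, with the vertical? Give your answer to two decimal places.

Snell's law: sin θ₂ = (V₂/V₁)·sin θ₁ = (2.05/0.85)·sin 11.4° = 0.4767.
θ₂ = sin⁻¹(0.4767) = 28.47° (from vertical).

28.47°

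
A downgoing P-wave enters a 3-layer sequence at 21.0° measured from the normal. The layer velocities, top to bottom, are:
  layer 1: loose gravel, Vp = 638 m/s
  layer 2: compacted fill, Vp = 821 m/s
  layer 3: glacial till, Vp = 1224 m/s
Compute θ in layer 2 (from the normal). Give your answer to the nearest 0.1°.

27.5°

Snell's law across each interface conserves sin θ / V, so sin θ_2 = V_2·sin θ₁/V₁.
sin θ_2 = 821 × sin 21.0° / 638 = 0.4612.
θ_2 = arcsin 0.4612 = 27.46°.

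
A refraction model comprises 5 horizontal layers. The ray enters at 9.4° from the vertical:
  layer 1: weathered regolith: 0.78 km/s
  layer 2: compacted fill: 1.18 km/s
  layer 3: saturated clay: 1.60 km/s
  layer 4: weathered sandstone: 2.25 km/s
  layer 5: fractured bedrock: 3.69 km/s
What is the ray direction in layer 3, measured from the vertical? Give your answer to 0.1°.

Ray parameter p = sin 9.4° / 0.78 = 2.0939e-01 s/km.
sin θ_3 = p·V_3 = 2.0939e-01 × 1.60 = 0.3350.
θ_3 = 19.57° from the vertical.

19.6°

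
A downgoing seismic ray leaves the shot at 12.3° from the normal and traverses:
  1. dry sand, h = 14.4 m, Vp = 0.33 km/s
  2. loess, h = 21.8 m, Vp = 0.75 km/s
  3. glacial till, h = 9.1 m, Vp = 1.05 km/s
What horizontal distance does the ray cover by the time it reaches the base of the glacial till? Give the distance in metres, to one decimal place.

Ray parameter p = sin 12.3° / 0.33 km/s = 6.4555e-01 s/km.
Layer 1: θ = 12.30°; offset = 14.4·tan 12.30° = 3.140 m.
Layer 2: sin θ = p·0.75 = 0.4842 → θ = 28.96°; offset = 21.8·tan 28.96° = 12.063 m.
Layer 3: sin θ = p·1.05 = 0.6778 → θ = 42.67°; offset = 9.1·tan 42.67° = 8.390 m.
Total horizontal offset = 23.592 m.

23.6 m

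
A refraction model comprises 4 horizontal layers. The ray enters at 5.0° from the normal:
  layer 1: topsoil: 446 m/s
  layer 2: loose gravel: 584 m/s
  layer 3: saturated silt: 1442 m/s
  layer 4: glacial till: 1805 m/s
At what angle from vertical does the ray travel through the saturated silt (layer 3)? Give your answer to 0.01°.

16.37°

Ray parameter p = sin 5.0° / 446 = 1.9542e-04 s/m.
sin θ_3 = p·V_3 = 1.9542e-04 × 1442 = 0.2818.
θ_3 = 16.37° from the vertical.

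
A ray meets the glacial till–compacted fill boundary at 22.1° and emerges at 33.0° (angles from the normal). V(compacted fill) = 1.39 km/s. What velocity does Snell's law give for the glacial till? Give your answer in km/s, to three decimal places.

0.960 km/s

sin 22.1° = 0.3762; sin 33.0° = 0.5446.
V₁ = V₂·(sin θ₁/sin θ₂) = 1.39·(0.3762/0.5446) = 0.960 km/s.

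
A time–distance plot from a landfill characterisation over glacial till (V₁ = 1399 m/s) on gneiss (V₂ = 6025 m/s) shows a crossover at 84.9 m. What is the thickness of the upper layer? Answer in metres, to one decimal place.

x_cross = 2h·√((V₂+V₁)/(V₂−V₁)) → h = x_cross / (2·√((V₂+V₁)/(V₂−V₁))).
√((V₂+V₁)/(V₂−V₁)) = √((6025+1399)/(6025−1399)) = 1.2668.
h = 84.9 / (2·1.2668) = 33.51 m.

33.5 m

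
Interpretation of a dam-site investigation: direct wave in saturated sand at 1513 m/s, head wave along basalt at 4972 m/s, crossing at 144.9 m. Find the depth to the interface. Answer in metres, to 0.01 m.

x_cross = 2h·√((V₂+V₁)/(V₂−V₁)) → h = x_cross / (2·√((V₂+V₁)/(V₂−V₁))).
√((V₂+V₁)/(V₂−V₁)) = √((4972+1513)/(4972−1513)) = 1.3692.
h = 144.9 / (2·1.3692) = 52.91 m.

52.91 m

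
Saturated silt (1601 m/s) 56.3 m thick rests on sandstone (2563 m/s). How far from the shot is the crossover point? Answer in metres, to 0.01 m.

234.26 m

x_cross = 2h·√((V₂+V₁)/(V₂−V₁)).
(V₂+V₁)/(V₂−V₁) = (2563+1601)/(2563−1601) = 4.3285; √ = 2.0805.
x_cross = 2·56.3·2.0805 = 234.26 m.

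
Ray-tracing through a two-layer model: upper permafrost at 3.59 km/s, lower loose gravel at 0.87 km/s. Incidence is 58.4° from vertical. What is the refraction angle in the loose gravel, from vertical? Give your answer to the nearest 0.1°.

Snell's law: sin θ₂ = (V₂/V₁)·sin θ₁ = (0.87/3.59)·sin 58.4° = 0.2064.
θ₂ = sin⁻¹(0.2064) = 11.91° (from vertical).

11.9°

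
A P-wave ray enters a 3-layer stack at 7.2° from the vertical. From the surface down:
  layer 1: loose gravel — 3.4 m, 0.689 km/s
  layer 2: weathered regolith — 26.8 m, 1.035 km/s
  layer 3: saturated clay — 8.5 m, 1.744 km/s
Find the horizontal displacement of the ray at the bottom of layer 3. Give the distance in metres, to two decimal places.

8.41 m

Ray parameter p = sin 7.2° / 0.689 km/s = 1.8191e-01 s/km.
Layer 1: θ = 7.20°; offset = 3.4·tan 7.20° = 0.4295 m.
Layer 2: sin θ = p·1.035 = 0.1883 → θ = 10.85°; offset = 26.8·tan 10.85° = 5.1376 m.
Layer 3: sin θ = p·1.744 = 0.3172 → θ = 18.50°; offset = 8.5·tan 18.50° = 2.8435 m.
Summing the layer offsets gives 8.4106 m.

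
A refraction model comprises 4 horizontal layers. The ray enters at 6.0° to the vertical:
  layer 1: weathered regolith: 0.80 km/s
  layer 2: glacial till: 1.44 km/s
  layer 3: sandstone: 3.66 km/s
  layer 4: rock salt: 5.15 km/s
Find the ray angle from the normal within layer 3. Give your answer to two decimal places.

28.57°

Snell's law across each interface conserves sin θ / V, so sin θ_3 = V_3·sin θ₁/V₁.
sin θ_3 = 3.66 × sin 6.0° / 0.80 = 0.4782.
θ_3 = 28.57° from the vertical.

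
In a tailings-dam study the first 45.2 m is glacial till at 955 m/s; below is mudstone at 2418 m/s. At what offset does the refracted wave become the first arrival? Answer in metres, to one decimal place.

x_cross = 2h·√((V₂+V₁)/(V₂−V₁)).
(V₂+V₁)/(V₂−V₁) = (2418+955)/(2418−955) = 2.3055; √ = 1.5184.
x_cross = 2·45.2·1.5184 = 137.26 m.

137.3 m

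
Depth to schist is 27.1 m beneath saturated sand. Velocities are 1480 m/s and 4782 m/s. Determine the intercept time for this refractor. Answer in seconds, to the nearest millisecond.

0.035 s

tᵢ = 2h·√(V₂²−V₁²)/(V₁V₂).
√(V₂²−V₁²) = √(4782²−1480²) = 4547.2 m/s.
tᵢ = 2·27.1·4547.2/(1480·4782) = 0.03482 s.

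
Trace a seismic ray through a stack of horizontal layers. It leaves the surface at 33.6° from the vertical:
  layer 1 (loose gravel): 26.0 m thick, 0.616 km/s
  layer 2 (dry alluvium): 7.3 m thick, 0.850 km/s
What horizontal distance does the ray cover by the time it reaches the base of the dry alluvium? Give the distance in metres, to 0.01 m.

25.91 m

Apply Snell's law at each interface; in layer i the horizontal offset is hᵢ·tan θᵢ.
Layer 1: θ = 33.60°; offset = 26.0·tan 33.60° = 17.2744 m.
Layer 2: sin θ = 0.850·sin 33.6°/0.616 = 0.7636, θ = 49.78°; offset = 7.3·tan 49.78° = 8.6333 m.
Summing the layer offsets gives 25.9077 m.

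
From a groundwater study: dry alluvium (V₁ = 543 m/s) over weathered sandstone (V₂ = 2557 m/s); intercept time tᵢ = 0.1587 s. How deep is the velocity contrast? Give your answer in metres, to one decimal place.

θ_c = arcsin(543/2557) = 12.26°; cos θ_c = 0.9772.
tᵢ = 2h cos θ_c/V₁ ⇒ h = tᵢ·V₁/(2 cos θ_c) = 0.1587·543/(2·0.9772) = 44.09 m.

44.1 m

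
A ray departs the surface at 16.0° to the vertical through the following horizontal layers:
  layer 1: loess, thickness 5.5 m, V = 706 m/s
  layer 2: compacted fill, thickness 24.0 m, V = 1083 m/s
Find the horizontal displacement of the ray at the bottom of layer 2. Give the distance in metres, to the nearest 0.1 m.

p = sin θ₁/V₁ = sin 16.0°/706 = 3.9042e-04 s/m is conserved through the stack.
Layer 1: θ = 16.00°; offset = 5.5·tan 16.00° = 1.577 m.
Layer 2: sin θ = p·1083 = 0.4228 → θ = 25.01°; offset = 24.0·tan 25.01° = 11.198 m.
Summing the layer offsets gives 12.775 m.

12.8 m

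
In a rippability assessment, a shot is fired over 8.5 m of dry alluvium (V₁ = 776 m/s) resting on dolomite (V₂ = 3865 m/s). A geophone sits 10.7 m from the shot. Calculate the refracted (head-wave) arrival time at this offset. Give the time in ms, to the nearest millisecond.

24 ms

θ_c = arcsin(V₁/V₂) = arcsin(776/3865) = 11.58°, cos θ_c = 0.9796.
Intercept time tᵢ = 2h cos θ_c / V₁ = 2·8.5·0.9796/776 = 0.02146 s.
t = x/V₂ + tᵢ = 10.7/3865 + 0.02146 = 0.02423 s.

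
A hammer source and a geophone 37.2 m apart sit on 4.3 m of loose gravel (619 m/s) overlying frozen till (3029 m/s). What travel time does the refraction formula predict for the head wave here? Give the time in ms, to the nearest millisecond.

θ_c = arcsin(V₁/V₂) = arcsin(619/3029) = 11.79°, cos θ_c = 0.9789.
Intercept time tᵢ = 2h cos θ_c / V₁ = 2·4.3·0.9789/619 = 0.01360 s.
t = x/V₂ + tᵢ = 37.2/3029 + 0.01360 = 0.02588 s.

26 ms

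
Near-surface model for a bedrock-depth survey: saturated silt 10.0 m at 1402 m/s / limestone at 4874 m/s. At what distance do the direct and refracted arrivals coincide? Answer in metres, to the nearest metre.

27 m

x_cross = 2h·√((V₂+V₁)/(V₂−V₁)).
(V₂+V₁)/(V₂−V₁) = (4874+1402)/(4874−1402) = 1.8076; √ = 1.3445.
x_cross = 2·10.0·1.3445 = 26.89 m.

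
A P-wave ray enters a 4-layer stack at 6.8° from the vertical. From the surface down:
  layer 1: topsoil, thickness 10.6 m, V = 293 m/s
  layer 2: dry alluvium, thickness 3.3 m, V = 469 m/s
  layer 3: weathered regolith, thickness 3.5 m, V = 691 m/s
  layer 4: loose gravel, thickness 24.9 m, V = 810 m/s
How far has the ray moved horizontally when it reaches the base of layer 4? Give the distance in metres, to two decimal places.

p = sin θ₁/V₁ = sin 6.8°/293 = 4.0411e-04 s/m is conserved through the stack.
Layer 1: θ = 6.80°; offset = 10.6·tan 6.80° = 1.2640 m.
Layer 2: sin θ = p·469 = 0.1895 → θ = 10.93°; offset = 3.3·tan 10.93° = 0.6370 m.
Layer 3: sin θ = p·691 = 0.2792 → θ = 16.21°; offset = 3.5·tan 16.21° = 1.0178 m.
Layer 4: sin θ = p·810 = 0.3273 → θ = 19.11°; offset = 24.9·tan 19.11° = 8.6257 m.
Σ offsets = 11.5444 m.

11.54 m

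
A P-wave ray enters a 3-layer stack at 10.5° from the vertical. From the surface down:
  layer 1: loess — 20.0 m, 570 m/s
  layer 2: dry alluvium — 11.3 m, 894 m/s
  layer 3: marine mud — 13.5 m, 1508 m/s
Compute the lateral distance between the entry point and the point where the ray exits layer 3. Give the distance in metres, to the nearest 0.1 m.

Apply Snell's law at each interface; in layer i the horizontal offset is hᵢ·tan θᵢ.
Layer 1: θ = 10.50°; offset = 20.0·tan 10.50° = 3.707 m.
Layer 2: sin θ = 894·sin 10.5°/570 = 0.2858, θ = 16.61°; offset = 11.3·tan 16.61° = 3.370 m.
Layer 3: sin θ = 1508·sin 10.5°/570 = 0.4821, θ = 28.82°; offset = 13.5·tan 28.82° = 7.429 m.
Σ offsets = 14.506 m.

14.5 m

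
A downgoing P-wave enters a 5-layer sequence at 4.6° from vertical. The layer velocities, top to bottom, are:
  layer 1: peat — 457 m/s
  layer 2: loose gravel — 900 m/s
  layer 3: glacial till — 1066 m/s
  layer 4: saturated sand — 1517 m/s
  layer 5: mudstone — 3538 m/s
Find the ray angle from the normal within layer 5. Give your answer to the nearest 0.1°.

38.4°

Ray parameter p = sin 4.6° / 457 = 1.7549e-04 s/m.
sin θ_5 = p·V_5 = 1.7549e-04 × 3538 = 0.6209.
θ_5 = 38.38° from the vertical.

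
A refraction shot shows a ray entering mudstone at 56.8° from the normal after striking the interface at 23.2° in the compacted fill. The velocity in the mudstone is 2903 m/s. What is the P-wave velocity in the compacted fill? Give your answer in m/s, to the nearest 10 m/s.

sin 23.2° = 0.3939; sin 56.8° = 0.8368.
V₁ = V₂·(sin θ₁/sin θ₂) = 2903·(0.3939/0.8368) = 1366.71 m/s.

1370 m/s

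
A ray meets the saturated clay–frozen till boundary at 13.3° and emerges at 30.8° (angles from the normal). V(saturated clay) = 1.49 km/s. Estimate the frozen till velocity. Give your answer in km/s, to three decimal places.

Snell's law: sin 13.3°/V₁ = sin 30.8°/V₂.
V₂ = V₁·sin 30.8°/sin 13.3° = 1.49 × 2.2258 = 3.316 km/s.

3.316 km/s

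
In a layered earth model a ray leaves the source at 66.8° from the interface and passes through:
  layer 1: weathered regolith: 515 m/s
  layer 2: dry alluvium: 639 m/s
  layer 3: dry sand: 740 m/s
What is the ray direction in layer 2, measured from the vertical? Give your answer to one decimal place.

From the normal: θ₁ = 90° − 66.8° = 23.2°.
Ray parameter p = sin 23.2° / 515 = 7.6494e-04 s/m.
sin θ_2 = p·V_2 = 7.6494e-04 × 639 = 0.4888.
θ_2 = 29.26° from the vertical.

29.3°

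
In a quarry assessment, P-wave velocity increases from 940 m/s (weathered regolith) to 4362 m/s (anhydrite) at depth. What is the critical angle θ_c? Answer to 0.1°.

12.4°

At critical incidence the refracted ray runs along the interface (θ₂ = 90°), so sin θ_c = V₁/V₂.
θ_c = arcsin(940/4362) = arcsin 0.2155 = 12.44°.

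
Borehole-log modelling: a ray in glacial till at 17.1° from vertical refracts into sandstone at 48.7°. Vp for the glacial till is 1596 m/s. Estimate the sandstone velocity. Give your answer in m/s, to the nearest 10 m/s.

Snell's law: sin 17.1°/V₁ = sin 48.7°/V₂.
V₂ = V₁·sin 48.7°/sin 17.1° = 1596 × 2.5550 = 4077.73 m/s.

4080 m/s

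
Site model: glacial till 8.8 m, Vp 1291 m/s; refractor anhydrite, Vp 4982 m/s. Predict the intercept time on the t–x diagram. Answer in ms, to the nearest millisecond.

θ_c = arcsin(V₁/V₂) = arcsin(1291/4982) = 15.02°; cos θ_c = 0.9658.
tᵢ = 2h·cos θ_c / V₁ = 2·8.8·0.9658 / 1291 = 0.01317 s.

13 ms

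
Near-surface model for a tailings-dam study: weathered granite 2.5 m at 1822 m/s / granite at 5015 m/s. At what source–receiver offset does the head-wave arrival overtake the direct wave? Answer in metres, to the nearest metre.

x_cross = 2h·√((V₂+V₁)/(V₂−V₁)).
(V₂+V₁)/(V₂−V₁) = (5015+1822)/(5015−1822) = 2.1412; √ = 1.4633.
x_cross = 2·2.5·1.4633 = 7.32 m.

7 m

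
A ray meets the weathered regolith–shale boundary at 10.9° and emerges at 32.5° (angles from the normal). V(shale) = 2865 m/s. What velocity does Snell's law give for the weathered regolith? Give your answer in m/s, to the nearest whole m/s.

1008 m/s

sin 10.9° = 0.1891; sin 32.5° = 0.5373.
V₁ = V₂·(sin θ₁/sin θ₂) = 2865·(0.1891/0.5373) = 1008.30 m/s.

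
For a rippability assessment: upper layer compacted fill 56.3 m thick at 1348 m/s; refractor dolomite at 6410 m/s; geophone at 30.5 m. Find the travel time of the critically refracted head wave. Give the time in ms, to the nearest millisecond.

86 ms

t = x/V₂ + 2h·√(V₂²−V₁²)/(V₁V₂).
√(V₂²−V₁²) = √(6410²−1348²) = 6266.7 m/s; delay term = 2·56.3·6266.7/(1348·6410) = 0.08166 s.
t = 30.5/6410 + 0.08166 = 0.08642 s.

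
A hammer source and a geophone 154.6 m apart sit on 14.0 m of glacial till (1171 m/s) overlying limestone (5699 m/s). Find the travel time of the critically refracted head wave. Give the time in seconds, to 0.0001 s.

θ_c = arcsin(V₁/V₂) = arcsin(1171/5699) = 11.86°, cos θ_c = 0.9787.
Intercept time tᵢ = 2h cos θ_c / V₁ = 2·14.0·0.9787/1171 = 0.02340 s.
t = x/V₂ + tᵢ = 154.6/5699 + 0.02340 = 0.05053 s.

0.0505 s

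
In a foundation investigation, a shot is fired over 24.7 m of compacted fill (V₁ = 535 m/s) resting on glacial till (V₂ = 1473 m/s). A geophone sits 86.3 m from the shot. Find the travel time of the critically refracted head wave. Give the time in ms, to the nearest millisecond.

145 ms

θ_c = arcsin(V₁/V₂) = arcsin(535/1473) = 21.30°, cos θ_c = 0.9317.
Intercept time tᵢ = 2h cos θ_c / V₁ = 2·24.7·0.9317/535 = 0.08603 s.
t = x/V₂ + tᵢ = 86.3/1473 + 0.08603 = 0.14462 s.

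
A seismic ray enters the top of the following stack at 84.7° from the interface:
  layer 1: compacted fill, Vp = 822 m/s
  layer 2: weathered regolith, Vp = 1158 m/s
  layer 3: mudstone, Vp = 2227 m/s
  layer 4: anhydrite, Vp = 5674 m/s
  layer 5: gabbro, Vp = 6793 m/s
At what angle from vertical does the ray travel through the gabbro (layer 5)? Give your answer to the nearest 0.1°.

49.8°

From the normal: θ₁ = 90° − 84.7° = 5.3°.
Snell's law across each interface conserves sin θ / V, so sin θ_5 = V_5·sin θ₁/V₁.
sin θ_5 = 6793 × sin 5.3° / 822 = 0.7633.
θ_5 = 49.76° from the vertical.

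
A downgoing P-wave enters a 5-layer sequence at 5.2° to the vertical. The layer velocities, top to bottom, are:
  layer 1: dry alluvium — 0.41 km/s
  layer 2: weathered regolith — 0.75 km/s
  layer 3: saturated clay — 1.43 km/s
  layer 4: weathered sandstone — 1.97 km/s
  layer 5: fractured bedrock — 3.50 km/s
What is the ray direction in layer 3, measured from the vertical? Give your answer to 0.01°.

18.43°

Snell's law across each interface conserves sin θ / V, so sin θ_3 = V_3·sin θ₁/V₁.
sin θ_3 = 1.43 × sin 5.2° / 0.41 = 0.3161.
θ_3 = 18.43° from the vertical.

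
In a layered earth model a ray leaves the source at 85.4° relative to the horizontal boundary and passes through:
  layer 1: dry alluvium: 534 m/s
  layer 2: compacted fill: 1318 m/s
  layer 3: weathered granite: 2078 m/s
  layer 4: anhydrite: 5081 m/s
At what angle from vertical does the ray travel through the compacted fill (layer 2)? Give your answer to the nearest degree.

11°

From the normal: θ₁ = 90° − 85.4° = 4.6°.
Snell's law across each interface conserves sin θ / V, so sin θ_2 = V_2·sin θ₁/V₁.
sin θ_2 = 1318 × sin 4.6° / 534 = 0.1979.
θ_2 = 11.42° from the vertical.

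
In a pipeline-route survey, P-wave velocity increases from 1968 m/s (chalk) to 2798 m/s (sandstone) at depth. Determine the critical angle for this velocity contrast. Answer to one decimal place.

Critical incidence: sin θ_c = V₁/V₂ = 1968/2798 = 0.7034.
θ_c = arcsin 0.7034 = 44.70°.

44.7°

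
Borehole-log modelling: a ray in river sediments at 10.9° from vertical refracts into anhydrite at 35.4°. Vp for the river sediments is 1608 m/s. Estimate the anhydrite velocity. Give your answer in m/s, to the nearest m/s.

4926 m/s

sin 10.9° = 0.1891; sin 35.4° = 0.5793.
V₂ = V₁·(sin θ₂/sin θ₁) = 1608·(0.5793/0.1891) = 4926.00 m/s.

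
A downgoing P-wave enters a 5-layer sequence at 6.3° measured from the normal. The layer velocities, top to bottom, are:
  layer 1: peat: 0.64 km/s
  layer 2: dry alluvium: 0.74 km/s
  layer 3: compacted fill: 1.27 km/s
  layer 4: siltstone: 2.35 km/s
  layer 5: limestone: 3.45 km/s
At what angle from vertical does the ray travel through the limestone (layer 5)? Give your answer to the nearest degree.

Snell's law across each interface conserves sin θ / V, so sin θ_5 = V_5·sin θ₁/V₁.
sin θ_5 = 3.45 × sin 6.3° / 0.64 = 0.5915.
θ_5 = arcsin 0.5915 = 36.27°.

36°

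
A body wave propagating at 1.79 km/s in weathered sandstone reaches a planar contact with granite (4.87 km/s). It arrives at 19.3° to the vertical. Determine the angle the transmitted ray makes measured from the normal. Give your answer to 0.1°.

64.1°

sin θ₁/V₁ = sin θ₂/V₂ ⇒ sin θ₂ = 4.87·sin 19.3°/1.79 = 4.87·0.3305/1.79 = 0.8992.
θ₂ = arcsin 0.8992 = 64.06° from the normal.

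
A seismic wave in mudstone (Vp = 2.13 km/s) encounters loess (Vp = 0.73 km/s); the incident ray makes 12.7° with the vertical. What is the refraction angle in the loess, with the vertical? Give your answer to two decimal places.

4.32°

Snell's law: sin θ₂ = (V₂/V₁)·sin θ₁ = (0.73/2.13)·sin 12.7° = 0.0753.
θ₂ = sin⁻¹(0.0753) = 4.32° (from vertical).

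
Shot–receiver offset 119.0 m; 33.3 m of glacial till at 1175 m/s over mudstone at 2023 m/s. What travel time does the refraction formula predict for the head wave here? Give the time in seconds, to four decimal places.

0.1050 s

θ_c = arcsin(V₁/V₂) = arcsin(1175/2023) = 35.51°, cos θ_c = 0.8140.
Intercept time tᵢ = 2h cos θ_c / V₁ = 2·33.3·0.8140/1175 = 0.04614 s.
t = x/V₂ + tᵢ = 119.0/2023 + 0.04614 = 0.10496 s.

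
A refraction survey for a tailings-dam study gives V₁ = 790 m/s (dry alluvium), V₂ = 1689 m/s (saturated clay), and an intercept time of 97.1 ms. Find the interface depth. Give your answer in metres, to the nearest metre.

43 m

θ_c = arcsin(790/1689) = 27.89°; cos θ_c = 0.8839.
tᵢ = 2h cos θ_c/V₁ ⇒ h = tᵢ·V₁/(2 cos θ_c) = 0.0971·790/(2·0.8839) = 43.39 m.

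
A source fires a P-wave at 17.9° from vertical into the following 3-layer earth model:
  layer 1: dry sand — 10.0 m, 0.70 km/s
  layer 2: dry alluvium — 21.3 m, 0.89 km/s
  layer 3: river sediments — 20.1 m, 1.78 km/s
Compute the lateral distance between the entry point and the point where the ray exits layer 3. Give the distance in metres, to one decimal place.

Apply Snell's law at each interface; in layer i the horizontal offset is hᵢ·tan θᵢ.
Layer 1: θ = 17.90°; offset = 10.0·tan 17.90° = 3.230 m.
Layer 2: sin θ = 0.89·sin 17.9°/0.70 = 0.3908, θ = 23.00°; offset = 21.3·tan 23.00° = 9.043 m.
Layer 3: sin θ = 1.78·sin 17.9°/0.70 = 0.7816, θ = 51.40°; offset = 20.1·tan 51.40° = 25.182 m.
Total horizontal offset = 37.455 m.

37.5 m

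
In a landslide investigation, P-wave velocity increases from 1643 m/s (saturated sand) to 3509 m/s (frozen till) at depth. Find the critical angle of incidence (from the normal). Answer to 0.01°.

27.92°

Critical incidence: sin θ_c = V₁/V₂ = 1643/3509 = 0.4682.
θ_c = arcsin 0.4682 = 27.92°.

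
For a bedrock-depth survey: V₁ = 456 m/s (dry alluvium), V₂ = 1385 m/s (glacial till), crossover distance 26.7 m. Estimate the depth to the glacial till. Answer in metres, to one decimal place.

x_cross = 2h·√((V₂+V₁)/(V₂−V₁)) → h = x_cross / (2·√((V₂+V₁)/(V₂−V₁))).
√((V₂+V₁)/(V₂−V₁)) = √((1385+456)/(1385−456)) = 1.4077.
h = 26.7 / (2·1.4077) = 9.48 m.

9.5 m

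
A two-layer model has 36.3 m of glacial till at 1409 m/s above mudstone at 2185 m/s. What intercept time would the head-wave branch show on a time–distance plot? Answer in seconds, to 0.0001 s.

0.0394 s

tᵢ = 2h·√(V₂²−V₁²)/(V₁V₂).
√(V₂²−V₁²) = √(2185²−1409²) = 1670.0 m/s.
tᵢ = 2·36.3·1670.0/(1409·2185) = 0.03938 s.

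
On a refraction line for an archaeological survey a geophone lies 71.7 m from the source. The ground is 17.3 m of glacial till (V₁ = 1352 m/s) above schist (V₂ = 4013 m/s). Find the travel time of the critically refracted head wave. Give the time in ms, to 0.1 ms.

t = x/V₂ + 2h·√(V₂²−V₁²)/(V₁V₂).
√(V₂²−V₁²) = √(4013²−1352²) = 3778.4 m/s; delay term = 2·17.3·3778.4/(1352·4013) = 0.02410 s.
t = 71.7/4013 + 0.02410 = 0.04196 s.

42.0 ms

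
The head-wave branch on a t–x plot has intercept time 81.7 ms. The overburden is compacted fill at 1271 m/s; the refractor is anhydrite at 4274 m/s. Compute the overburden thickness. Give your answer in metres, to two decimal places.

54.38 m

θ_c = arcsin(1271/4274) = 17.30°; cos θ_c = 0.9548.
tᵢ = 2h cos θ_c/V₁ ⇒ h = tᵢ·V₁/(2 cos θ_c) = 0.0817·1271/(2·0.9548) = 54.38 m.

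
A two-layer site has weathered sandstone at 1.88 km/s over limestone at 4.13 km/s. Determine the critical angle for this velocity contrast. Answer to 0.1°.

At critical incidence the refracted ray runs along the interface (θ₂ = 90°), so sin θ_c = V₁/V₂.
θ_c = arcsin(1.88/4.13) = arcsin 0.4552 = 27.08°.

27.1°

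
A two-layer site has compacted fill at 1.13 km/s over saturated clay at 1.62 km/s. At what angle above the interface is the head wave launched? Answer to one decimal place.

45.8°

Critical incidence: sin θ_c = V₁/V₂ = 1.13/1.62 = 0.6975.
θ_c = arcsin 0.6975 = 44.23°.
Measured from the interface: 90° − 44.23° = 45.77°.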